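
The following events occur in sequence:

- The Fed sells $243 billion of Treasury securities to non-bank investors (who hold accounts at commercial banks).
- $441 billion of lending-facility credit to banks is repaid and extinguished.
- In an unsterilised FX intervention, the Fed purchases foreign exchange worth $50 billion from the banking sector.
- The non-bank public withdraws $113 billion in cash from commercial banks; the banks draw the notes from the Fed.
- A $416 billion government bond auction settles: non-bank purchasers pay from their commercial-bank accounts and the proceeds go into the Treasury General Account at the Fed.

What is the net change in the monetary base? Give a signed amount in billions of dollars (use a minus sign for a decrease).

Fed balance sheet:
  Assets:      Securities −$243B, Loans to banks −$441B, Foreign assets +$50B
  Liabilities: Bank reserves −$1163B, Currency in circulation +$113B, Government deposits +$416B
Monetary base = currency + reserves: +$113B + (−$1163B) = -$1050 billion.

-$1050 billion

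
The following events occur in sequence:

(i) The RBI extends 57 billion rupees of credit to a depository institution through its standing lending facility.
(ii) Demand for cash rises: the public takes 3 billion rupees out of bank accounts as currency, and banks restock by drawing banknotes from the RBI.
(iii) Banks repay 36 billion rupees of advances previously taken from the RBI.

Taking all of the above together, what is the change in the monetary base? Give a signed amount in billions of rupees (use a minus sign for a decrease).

+21 billion

Discount-window loan 57 billion rupees: RBI balance sheet expands → +57B.
Currency withdrawal 3 billion rupees: just a shift between currency and reserves — both are base money → 0.
Discount-window repayment 36 billion rupees: RBI balance sheet contracts → −36B.
Net: 57 + 0 − 36 = +21 billion.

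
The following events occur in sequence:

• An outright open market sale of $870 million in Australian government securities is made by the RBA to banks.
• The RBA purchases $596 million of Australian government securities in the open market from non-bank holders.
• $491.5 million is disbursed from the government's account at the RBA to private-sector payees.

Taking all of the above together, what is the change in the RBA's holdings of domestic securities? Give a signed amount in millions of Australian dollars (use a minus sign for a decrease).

OMO sale (to banks) $870 million: securities removed from the RBA's portfolio → −$870M.
Asset purchase (from non-banks) $596 million: securities added to the RBA's portfolio → +$596M.
Government spending $491.5 million: the RBA's securities portfolio is untouched → 0.
Net: −870 + 596 + 0 = -$274 million.

-$274 million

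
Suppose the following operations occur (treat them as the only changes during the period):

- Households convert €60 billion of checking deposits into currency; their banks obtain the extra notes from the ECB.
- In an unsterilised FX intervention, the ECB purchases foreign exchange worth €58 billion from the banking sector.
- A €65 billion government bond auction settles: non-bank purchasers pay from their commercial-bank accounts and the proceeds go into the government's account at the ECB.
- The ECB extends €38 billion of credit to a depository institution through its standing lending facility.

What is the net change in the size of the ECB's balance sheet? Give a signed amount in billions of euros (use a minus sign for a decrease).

Currency withdrawal €60 billion: only the composition of liabilities changes → 0.
FX purchase €58 billion: an ECB asset is acquired → +€58B.
Government account inflow €65 billion: only the composition of liabilities changes → 0.
Discount-window loan €38 billion: an ECB asset is acquired → +€38B.
Net: 0 + 58 + 0 + 38 = +€96 billion.

+€96 billion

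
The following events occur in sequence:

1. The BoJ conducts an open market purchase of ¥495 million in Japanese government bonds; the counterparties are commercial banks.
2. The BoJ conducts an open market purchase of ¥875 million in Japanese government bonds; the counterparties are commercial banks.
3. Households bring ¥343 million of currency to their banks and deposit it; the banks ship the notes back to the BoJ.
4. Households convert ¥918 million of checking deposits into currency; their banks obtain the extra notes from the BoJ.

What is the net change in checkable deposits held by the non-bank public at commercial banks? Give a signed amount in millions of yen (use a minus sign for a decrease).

-¥575 million

BoJ balance sheet:
  Assets:      Securities +¥1370M
  Liabilities: Bank reserves +¥795M, Currency in circulation +¥575M
Commercial banking system:
  Assets:      Reserves at CB +¥795M, Securities −¥1370M
  Liabilities: Checkable deposits −¥575M
So the change in checkable deposits held by the non-bank public at commercial banks is -¥575 million.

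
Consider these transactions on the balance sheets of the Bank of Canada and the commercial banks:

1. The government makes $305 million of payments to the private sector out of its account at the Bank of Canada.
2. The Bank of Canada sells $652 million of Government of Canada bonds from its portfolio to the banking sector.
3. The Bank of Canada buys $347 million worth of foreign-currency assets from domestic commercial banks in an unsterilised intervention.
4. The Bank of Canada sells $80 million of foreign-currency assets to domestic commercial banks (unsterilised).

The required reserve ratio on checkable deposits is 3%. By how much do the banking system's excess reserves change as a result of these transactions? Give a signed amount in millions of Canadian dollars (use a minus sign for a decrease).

Government spending $305 million: reserves +$305M, deposits +$305M.
OMO sale (to banks) $652 million: reserves −$652M, deposits 0.
FX purchase $347 million: reserves +$347M, deposits 0.
FX sale $80 million: reserves −$80M, deposits 0.
Totals: Δreserves = −$80M, Δdeposits = +$305M.
Δrequired reserves = 3% × +$305M = +$9.15M.
Δexcess reserves = Δreserves − Δrequired = −$80M − (+$9.15M) = -$89.15 million.

-$89.15 million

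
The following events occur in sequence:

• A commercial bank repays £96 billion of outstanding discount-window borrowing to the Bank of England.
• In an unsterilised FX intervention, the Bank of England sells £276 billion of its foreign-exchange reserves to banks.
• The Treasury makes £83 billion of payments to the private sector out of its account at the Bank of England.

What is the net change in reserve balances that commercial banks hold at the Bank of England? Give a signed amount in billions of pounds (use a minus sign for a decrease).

-£289 billion

Discount-window repayment £96 billion: repayment is debited from reserves → −£96B.
FX sale £276 billion: the buying banks pay out of their reserve balances → −£276B.
Government spending £83 billion: government payments flow into bank reserve accounts → +£83B.
Net: −96 − 276 + 83 = -£289 billion.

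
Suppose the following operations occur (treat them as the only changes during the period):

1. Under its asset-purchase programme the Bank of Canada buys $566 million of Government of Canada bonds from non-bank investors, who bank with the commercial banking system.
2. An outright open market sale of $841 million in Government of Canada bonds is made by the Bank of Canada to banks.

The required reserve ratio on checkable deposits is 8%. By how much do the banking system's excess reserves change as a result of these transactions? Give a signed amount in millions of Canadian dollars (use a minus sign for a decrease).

-$320.28 million

Asset purchase (from non-banks) $566 million: reserves +$566M, deposits +$566M.
OMO sale (to banks) $841 million: reserves −$841M, deposits 0.
Totals: Δreserves = −$275M, Δdeposits = +$566M.
Δrequired reserves = 8% × +$566M = +$45.28M.
Δexcess reserves = Δreserves − Δrequired = −$275M − (+$45.28M) = -$320.28 million.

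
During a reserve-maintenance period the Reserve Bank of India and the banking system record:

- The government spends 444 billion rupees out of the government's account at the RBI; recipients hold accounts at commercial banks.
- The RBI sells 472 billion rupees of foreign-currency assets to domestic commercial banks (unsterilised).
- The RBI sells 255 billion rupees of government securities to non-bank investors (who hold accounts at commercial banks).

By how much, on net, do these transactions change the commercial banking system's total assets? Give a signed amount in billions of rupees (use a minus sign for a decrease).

+189 billion

RBI balance sheet:
  Assets:      Securities −255B, Foreign assets −472B
  Liabilities: Bank reserves −283B, Government deposits −444B
Commercial banking system:
  Assets:      Reserves at CB −283B, Foreign assets +472B
  Liabilities: Checkable deposits +189B
Change in total bank assets = +189 billion.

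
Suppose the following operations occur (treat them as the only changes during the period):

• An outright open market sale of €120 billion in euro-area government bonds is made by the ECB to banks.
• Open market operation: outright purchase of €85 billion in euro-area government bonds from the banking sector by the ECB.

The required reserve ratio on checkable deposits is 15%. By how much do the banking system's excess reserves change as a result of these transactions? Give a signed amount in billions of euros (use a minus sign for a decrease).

OMO sale (to banks) €120 billion: reserves −€120B, deposits 0.
OMO purchase (from banks) €85 billion: reserves +€85B, deposits 0.
Totals: Δreserves = −€35B, Δdeposits = 0.
Δrequired reserves = 15% × 0 = 0.
Δexcess reserves = Δreserves − Δrequired = −€35B − (0) = -€35 billion.

-€35 billion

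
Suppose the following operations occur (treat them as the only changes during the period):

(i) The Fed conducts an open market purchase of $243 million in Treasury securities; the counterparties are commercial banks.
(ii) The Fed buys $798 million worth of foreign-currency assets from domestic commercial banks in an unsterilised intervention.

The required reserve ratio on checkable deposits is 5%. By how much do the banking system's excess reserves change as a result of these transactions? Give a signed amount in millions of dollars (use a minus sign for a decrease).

+$1041 million

OMO purchase (from banks) $243 million: reserves +$243M, deposits 0.
FX purchase $798 million: reserves +$798M, deposits 0.
Totals: Δreserves = +$1041M, Δdeposits = 0.
Δrequired reserves = 5% × 0 = 0.
Δexcess reserves = Δreserves − Δrequired = +$1041M − (0) = +$1041 million.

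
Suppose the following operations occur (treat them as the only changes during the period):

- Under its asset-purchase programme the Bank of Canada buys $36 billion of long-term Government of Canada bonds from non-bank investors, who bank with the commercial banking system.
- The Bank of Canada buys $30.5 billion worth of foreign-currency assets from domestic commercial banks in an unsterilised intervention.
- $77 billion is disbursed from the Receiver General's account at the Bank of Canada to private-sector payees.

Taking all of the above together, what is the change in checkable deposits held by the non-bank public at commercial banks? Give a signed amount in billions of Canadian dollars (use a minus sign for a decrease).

+$113 billion

Asset purchase (from non-banks) $36 billion: non-bank counterparties' bank balances rise → +$36B.
FX purchase $30.5 billion: the counterparty is a bank, so public deposits are unchanged → 0.
Government spending $77 billion: non-bank counterparties' bank balances rise → +$77B.
Net: 36 + 0 + 77 = +$113 billion.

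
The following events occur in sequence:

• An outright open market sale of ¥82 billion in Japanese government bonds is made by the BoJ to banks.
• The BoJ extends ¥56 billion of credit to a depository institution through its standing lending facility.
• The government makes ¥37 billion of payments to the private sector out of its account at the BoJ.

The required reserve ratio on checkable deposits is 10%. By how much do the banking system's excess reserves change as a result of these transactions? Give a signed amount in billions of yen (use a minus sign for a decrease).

OMO sale (to banks) ¥82 billion: reserves −¥82B, deposits 0.
Discount-window loan ¥56 billion: reserves +¥56B, deposits 0.
Government spending ¥37 billion: reserves +¥37B, deposits +¥37B.
Totals: Δreserves = +¥11B, Δdeposits = +¥37B.
Δrequired reserves = 10% × +¥37B = +¥3.7B.
Δexcess reserves = Δreserves − Δrequired = +¥11B − (+¥3.7B) = +¥7.3 billion.

+¥7.3 billion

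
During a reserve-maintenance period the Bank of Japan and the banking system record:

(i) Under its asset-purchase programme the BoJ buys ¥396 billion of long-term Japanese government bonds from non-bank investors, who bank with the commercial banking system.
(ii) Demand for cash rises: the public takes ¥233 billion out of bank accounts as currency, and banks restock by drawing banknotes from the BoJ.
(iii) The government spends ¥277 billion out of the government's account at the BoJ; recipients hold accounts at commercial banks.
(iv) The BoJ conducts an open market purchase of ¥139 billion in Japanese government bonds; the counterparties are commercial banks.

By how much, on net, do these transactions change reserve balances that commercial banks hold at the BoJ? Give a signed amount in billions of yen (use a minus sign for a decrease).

Asset purchase (from non-banks) ¥396 billion: the BoJ pays by crediting reserve accounts → +¥396B.
Currency withdrawal ¥233 billion: banks swap reserves for currency → −¥233B.
Government spending ¥277 billion: government payments flow into bank reserve accounts → +¥277B.
OMO purchase (from banks) ¥139 billion: the BoJ pays by crediting reserve accounts → +¥139B.
Net: 396 − 233 + 277 + 139 = +¥579 billion.

+¥579 billion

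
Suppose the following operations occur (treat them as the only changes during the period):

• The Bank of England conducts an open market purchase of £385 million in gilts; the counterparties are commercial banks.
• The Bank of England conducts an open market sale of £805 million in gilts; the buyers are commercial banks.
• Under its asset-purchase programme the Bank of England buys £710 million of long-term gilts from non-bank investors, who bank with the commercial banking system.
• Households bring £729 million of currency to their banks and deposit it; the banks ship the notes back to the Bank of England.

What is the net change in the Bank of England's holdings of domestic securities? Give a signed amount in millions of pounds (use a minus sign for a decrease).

+£290 million

OMO purchase (from banks) £385 million: securities added to the Bank of England's portfolio → +£385M.
OMO sale (to banks) £805 million: securities removed from the Bank of England's portfolio → −£805M.
Asset purchase (from non-banks) £710 million: securities added to the Bank of England's portfolio → +£710M.
Currency deposit £729 million: the Bank of England's securities portfolio is untouched → 0.
Net: 385 − 805 + 710 + 0 = +£290 million.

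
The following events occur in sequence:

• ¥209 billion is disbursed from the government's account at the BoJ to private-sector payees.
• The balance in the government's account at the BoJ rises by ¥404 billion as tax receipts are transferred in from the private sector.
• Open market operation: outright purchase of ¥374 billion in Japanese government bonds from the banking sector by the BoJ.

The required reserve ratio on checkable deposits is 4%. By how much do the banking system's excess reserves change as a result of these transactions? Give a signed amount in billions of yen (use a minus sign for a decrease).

+¥186.8 billion

Government spending ¥209 billion: reserves +¥209B, deposits +¥209B.
Government account inflow ¥404 billion: reserves −¥404B, deposits −¥404B.
OMO purchase (from banks) ¥374 billion: reserves +¥374B, deposits 0.
Totals: Δreserves = +¥179B, Δdeposits = −¥195B.
Δrequired reserves = 4% × −¥195B = −¥7.8B.
Δexcess reserves = Δreserves − Δrequired = +¥179B − (−¥7.8B) = +¥186.8 billion.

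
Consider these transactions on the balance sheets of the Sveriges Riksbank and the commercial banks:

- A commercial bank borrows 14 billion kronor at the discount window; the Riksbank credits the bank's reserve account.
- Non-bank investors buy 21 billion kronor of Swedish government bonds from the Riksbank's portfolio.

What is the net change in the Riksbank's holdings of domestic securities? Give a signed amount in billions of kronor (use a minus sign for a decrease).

Discount-window loan 14 billion kronor: the Riksbank's securities portfolio is untouched → 0.
Asset sale (to non-banks) 21 billion kronor: securities removed from the Riksbank's portfolio → −21B.
Net: 0 − 21 = -21 billion.

-21 billion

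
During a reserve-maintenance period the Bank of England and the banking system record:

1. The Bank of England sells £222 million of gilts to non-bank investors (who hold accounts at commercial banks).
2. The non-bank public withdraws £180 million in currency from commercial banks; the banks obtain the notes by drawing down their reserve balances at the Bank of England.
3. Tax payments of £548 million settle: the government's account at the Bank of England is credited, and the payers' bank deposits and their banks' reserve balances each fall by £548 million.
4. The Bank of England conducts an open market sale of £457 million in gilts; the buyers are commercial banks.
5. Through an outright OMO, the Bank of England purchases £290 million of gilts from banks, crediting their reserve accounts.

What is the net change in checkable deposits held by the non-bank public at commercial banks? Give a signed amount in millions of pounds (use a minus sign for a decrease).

-£950 million

Asset sale (to non-banks) £222 million: non-bank counterparties' bank balances fall → −£222M.
Currency withdrawal £180 million: non-bank counterparties' bank balances fall → −£180M.
Government account inflow £548 million: non-bank counterparties' bank balances fall → −£548M.
OMO sale (to banks) £457 million: the counterparty is a bank, so public deposits are unchanged → 0.
OMO purchase (from banks) £290 million: the counterparty is a bank, so public deposits are unchanged → 0.
Net: −222 − 180 − 548 + 0 + 0 = -£950 million.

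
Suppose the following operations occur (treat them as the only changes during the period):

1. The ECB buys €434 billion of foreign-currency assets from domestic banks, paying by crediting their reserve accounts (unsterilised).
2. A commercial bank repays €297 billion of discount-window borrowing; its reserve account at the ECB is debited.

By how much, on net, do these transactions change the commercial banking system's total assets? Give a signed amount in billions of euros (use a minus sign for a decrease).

ECB balance sheet:
  Assets:      Loans to banks −€297B, Foreign assets +€434B
  Liabilities: Bank reserves +€137B
Commercial banking system:
  Assets:      Reserves at CB +€137B, Foreign assets −€434B
  Liabilities: Borrowings from CB −€297B
Change in total bank assets = -€297 billion.

-€297 billion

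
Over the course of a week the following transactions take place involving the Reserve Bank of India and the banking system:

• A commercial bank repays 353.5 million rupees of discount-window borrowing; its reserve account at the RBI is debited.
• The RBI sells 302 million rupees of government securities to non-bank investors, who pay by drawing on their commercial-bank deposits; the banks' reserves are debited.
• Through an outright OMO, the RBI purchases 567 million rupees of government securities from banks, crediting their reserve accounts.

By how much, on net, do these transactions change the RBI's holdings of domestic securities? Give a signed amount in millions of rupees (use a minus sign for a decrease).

+265 million

RBI balance sheet:
  Assets:      Securities +265M, Loans to banks −353.5M
  Liabilities: Bank reserves −88.5M
So the change in the RBI's holdings of domestic securities is +265 million.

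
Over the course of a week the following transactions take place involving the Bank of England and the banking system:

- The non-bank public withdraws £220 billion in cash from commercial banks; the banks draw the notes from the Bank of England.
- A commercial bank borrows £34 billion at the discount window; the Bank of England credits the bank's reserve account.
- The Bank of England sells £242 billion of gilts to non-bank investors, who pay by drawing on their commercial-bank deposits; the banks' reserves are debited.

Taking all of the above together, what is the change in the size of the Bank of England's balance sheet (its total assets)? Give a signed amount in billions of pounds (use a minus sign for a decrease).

-£208 billion

Bank of England balance sheet:
  Assets:      Securities −£242B, Loans to banks +£34B
  Liabilities: Bank reserves −£428B, Currency in circulation +£220B
Commercial banking system:
  Assets:      Reserves at CB −£428B
  Liabilities: Checkable deposits −£462B, Borrowings from CB +£34B
Change in total Bank of England assets = -£208 billion.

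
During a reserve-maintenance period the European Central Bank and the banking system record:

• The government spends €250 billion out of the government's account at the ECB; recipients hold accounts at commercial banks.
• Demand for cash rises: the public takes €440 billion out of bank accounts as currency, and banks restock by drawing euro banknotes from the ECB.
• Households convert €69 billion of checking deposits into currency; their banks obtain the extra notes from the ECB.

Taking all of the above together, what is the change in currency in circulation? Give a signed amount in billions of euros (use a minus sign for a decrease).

+€509 billion

Government spending €250 billion: no currency enters or leaves circulation → 0.
Currency withdrawal €440 billion: notes leave the central bank → +€440B.
Currency withdrawal €69 billion: notes leave the central bank → +€69B.
Net: 0 + 440 + 69 = +€509 billion.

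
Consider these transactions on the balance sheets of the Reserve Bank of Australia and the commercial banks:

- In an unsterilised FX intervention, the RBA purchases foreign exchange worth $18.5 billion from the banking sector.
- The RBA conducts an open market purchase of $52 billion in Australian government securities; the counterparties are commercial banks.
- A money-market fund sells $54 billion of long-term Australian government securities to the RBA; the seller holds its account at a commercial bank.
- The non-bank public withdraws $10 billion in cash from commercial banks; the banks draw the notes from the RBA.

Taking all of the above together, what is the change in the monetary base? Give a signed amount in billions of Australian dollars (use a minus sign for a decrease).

+$124.5 billion

RBA balance sheet:
  Assets:      Securities +$106B, Foreign assets +$18.5B
  Liabilities: Bank reserves +$114.5B, Currency in circulation +$10B
Monetary base = currency + reserves: +$10B + (+$114.5B) = +$124.5 billion.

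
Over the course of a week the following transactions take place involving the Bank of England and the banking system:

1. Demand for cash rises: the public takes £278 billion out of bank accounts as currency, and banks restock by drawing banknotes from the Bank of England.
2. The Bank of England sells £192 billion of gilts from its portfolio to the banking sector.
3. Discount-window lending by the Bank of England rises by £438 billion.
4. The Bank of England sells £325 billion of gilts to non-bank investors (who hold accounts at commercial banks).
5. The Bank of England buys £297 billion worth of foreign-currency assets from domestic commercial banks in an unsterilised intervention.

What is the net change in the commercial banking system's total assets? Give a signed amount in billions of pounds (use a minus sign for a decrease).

Currency withdrawal £278 billion: bank balance sheets shrink → −£278B.
OMO sale (to banks) £192 billion: just an asset swap on bank balance sheets → 0.
Discount-window loan £438 billion: bank balance sheets expand → +£438B.
Asset sale (to non-banks) £325 billion: bank balance sheets shrink → −£325B.
FX purchase £297 billion: just an asset swap on bank balance sheets → 0.
Net: −278 + 0 + 438 − 325 + 0 = -£165 billion.

-£165 billion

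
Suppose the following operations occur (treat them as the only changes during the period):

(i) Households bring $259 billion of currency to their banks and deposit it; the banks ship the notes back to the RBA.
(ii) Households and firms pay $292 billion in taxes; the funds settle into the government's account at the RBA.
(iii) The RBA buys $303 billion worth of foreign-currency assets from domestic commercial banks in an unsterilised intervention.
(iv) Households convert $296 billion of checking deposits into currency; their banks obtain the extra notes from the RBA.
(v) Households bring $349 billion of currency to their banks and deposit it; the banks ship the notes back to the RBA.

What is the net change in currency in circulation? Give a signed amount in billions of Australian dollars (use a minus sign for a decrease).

Currency deposit $259 billion: notes return to the central bank → −$259B.
Government account inflow $292 billion: no currency enters or leaves circulation → 0.
FX purchase $303 billion: no currency enters or leaves circulation → 0.
Currency withdrawal $296 billion: notes leave the central bank → +$296B.
Currency deposit $349 billion: notes return to the central bank → −$349B.
Net: −259 + 0 + 0 + 296 − 349 = -$312 billion.

-$312 billion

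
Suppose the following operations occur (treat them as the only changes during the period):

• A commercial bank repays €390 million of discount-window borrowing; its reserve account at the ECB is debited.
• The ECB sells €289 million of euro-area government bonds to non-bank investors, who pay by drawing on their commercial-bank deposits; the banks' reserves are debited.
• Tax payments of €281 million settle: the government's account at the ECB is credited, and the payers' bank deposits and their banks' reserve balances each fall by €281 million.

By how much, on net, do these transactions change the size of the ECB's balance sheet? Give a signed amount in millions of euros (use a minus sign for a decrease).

-€679 million

Discount-window repayment €390 million: an ECB asset is shed → −€390M.
Asset sale (to non-banks) €289 million: an ECB asset is shed → −€289M.
Government account inflow €281 million: only the composition of liabilities changes → 0.
Net: −390 − 289 + 0 = -€679 million.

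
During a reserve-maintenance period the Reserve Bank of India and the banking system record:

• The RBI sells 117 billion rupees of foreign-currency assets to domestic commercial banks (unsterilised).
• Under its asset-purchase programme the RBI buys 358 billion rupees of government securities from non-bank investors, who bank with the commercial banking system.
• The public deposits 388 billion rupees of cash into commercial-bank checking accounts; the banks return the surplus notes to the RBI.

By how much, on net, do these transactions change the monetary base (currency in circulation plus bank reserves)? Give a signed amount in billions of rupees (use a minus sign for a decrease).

+241 billion

FX sale 117 billion rupees: RBI balance sheet contracts → −117B.
Asset purchase (from non-banks) 358 billion rupees: RBI balance sheet expands → +358B.
Currency deposit 388 billion rupees: just a shift between currency and reserves — both are base money → 0.
Net: −117 + 358 + 0 = +241 billion.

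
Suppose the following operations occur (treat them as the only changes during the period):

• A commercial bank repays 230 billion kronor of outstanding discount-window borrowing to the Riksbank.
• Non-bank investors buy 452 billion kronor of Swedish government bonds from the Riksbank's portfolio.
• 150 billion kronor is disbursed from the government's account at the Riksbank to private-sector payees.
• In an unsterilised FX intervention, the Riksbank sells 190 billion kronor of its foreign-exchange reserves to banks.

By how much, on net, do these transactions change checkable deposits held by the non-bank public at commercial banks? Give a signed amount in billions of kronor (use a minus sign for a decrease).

-302 billion

Discount-window repayment 230 billion kronor: the counterparty is a bank, so public deposits are unchanged → 0.
Asset sale (to non-banks) 452 billion kronor: non-bank counterparties' bank balances fall → −452B.
Government spending 150 billion kronor: non-bank counterparties' bank balances rise → +150B.
FX sale 190 billion kronor: the counterparty is a bank, so public deposits are unchanged → 0.
Net: 0 − 452 + 150 + 0 = -302 billion.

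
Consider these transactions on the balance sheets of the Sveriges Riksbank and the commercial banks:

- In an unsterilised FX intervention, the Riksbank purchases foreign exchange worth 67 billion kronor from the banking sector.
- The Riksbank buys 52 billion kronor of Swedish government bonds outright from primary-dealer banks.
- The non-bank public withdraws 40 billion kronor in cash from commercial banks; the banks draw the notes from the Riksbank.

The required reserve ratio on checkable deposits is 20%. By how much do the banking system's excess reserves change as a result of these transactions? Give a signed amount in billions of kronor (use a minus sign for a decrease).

FX purchase 67 billion kronor: reserves +67B, deposits 0.
OMO purchase (from banks) 52 billion kronor: reserves +52B, deposits 0.
Currency withdrawal 40 billion kronor: reserves −40B, deposits −40B.
Totals: Δreserves = +79B, Δdeposits = −40B.
Δrequired reserves = 20% × −40B = −8B.
Δexcess reserves = Δreserves − Δrequired = +79B − (−8B) = +87 billion.

+87 billion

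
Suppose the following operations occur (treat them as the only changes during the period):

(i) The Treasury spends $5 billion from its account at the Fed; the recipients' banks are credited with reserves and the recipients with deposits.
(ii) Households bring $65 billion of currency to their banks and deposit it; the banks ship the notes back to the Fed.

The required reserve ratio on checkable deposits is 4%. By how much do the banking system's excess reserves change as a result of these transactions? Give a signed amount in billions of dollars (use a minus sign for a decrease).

Government spending $5 billion: reserves +$5B, deposits +$5B.
Currency deposit $65 billion: reserves +$65B, deposits +$65B.
Totals: Δreserves = +$70B, Δdeposits = +$70B.
Δrequired reserves = 4% × +$70B = +$2.8B.
Δexcess reserves = Δreserves − Δrequired = +$70B − (+$2.8B) = +$67.2 billion.

+$67.2 billion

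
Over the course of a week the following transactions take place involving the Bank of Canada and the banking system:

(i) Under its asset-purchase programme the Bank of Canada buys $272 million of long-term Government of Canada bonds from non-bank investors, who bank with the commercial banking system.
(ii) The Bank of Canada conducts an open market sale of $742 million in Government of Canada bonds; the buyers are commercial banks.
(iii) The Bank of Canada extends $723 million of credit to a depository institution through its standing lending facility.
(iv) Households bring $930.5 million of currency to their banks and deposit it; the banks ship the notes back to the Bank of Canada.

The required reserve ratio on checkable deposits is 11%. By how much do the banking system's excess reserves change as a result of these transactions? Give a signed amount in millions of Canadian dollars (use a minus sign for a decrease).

+$1051.225 million

Asset purchase (from non-banks) $272 million: reserves +$272M, deposits +$272M.
OMO sale (to banks) $742 million: reserves −$742M, deposits 0.
Discount-window loan $723 million: reserves +$723M, deposits 0.
Currency deposit $930.5 million: reserves +$930.5M, deposits +$930.5M.
Totals: Δreserves = +$1183.5M, Δdeposits = +$1202.5M.
Δrequired reserves = 11% × +$1202.5M = +$132.275M.
Δexcess reserves = Δreserves − Δrequired = +$1183.5M − (+$132.275M) = +$1051.225 million.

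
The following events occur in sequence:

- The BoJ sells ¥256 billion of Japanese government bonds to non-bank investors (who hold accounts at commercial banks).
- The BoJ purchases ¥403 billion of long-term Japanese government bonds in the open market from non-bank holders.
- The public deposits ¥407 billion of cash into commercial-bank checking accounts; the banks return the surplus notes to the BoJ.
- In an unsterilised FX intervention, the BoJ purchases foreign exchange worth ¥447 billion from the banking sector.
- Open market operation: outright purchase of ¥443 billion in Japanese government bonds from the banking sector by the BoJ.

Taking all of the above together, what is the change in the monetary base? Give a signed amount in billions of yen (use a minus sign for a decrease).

BoJ balance sheet:
  Assets:      Securities +¥590B, Foreign assets +¥447B
  Liabilities: Bank reserves +¥1444B, Currency in circulation −¥407B
Commercial banking system:
  Assets:      Reserves at CB +¥1444B, Securities −¥443B, Foreign assets −¥447B
  Liabilities: Checkable deposits +¥554B
Monetary base = currency + reserves: −¥407B + (+¥1444B) = +¥1037 billion.

+¥1037 billion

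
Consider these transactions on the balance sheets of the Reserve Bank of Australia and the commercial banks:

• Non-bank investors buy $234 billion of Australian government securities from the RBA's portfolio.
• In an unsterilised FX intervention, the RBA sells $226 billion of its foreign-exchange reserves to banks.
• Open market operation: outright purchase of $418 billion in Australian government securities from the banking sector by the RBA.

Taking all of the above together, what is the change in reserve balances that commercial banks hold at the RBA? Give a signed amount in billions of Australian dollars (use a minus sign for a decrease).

-$42 billion

RBA balance sheet:
  Assets:      Securities +$184B, Foreign assets −$226B
  Liabilities: Bank reserves −$42B
So the change in reserve balances that commercial banks hold at the RBA is -$42 billion.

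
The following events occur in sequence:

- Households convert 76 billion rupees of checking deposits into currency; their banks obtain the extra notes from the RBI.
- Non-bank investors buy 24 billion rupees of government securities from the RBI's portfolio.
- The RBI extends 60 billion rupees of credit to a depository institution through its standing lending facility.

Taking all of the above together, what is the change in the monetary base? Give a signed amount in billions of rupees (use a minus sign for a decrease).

+36 billion

RBI balance sheet:
  Assets:      Securities −24B, Loans to banks +60B
  Liabilities: Bank reserves −40B, Currency in circulation +76B
Commercial banking system:
  Assets:      Reserves at CB −40B
  Liabilities: Checkable deposits −100B, Borrowings from CB +60B
Monetary base = currency + reserves: +76B + (−40B) = +36 billion.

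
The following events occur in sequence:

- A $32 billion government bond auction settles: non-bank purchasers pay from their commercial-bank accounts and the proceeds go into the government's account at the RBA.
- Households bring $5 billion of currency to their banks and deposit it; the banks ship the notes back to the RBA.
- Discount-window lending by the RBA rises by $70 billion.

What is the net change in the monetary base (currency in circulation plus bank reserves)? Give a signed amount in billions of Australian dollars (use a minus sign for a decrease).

+$38 billion

RBA balance sheet:
  Assets:      Loans to banks +$70B
  Liabilities: Bank reserves +$43B, Currency in circulation −$5B, Government deposits +$32B
Commercial banking system:
  Assets:      Reserves at CB +$43B
  Liabilities: Checkable deposits −$27B, Borrowings from CB +$70B
Monetary base = currency + reserves: −$5B + (+$43B) = +$38 billion.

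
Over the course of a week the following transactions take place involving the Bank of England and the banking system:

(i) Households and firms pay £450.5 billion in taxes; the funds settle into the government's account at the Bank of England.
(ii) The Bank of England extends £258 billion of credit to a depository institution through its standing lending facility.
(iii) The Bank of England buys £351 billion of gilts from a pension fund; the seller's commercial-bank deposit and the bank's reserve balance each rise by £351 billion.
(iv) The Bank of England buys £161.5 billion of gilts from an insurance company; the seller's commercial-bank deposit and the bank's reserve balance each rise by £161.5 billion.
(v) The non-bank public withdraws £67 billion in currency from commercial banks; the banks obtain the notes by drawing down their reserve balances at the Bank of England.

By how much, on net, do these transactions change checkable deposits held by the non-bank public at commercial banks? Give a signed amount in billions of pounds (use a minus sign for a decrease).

-£5 billion

Bank of England balance sheet:
  Assets:      Securities +£512.5B, Loans to banks +£258B
  Liabilities: Bank reserves +£253B, Currency in circulation +£67B, Government deposits +£450.5B
Commercial banking system:
  Assets:      Reserves at CB +£253B
  Liabilities: Checkable deposits −£5B, Borrowings from CB +£258B
So the change in checkable deposits held by the non-bank public at commercial banks is -£5 billion.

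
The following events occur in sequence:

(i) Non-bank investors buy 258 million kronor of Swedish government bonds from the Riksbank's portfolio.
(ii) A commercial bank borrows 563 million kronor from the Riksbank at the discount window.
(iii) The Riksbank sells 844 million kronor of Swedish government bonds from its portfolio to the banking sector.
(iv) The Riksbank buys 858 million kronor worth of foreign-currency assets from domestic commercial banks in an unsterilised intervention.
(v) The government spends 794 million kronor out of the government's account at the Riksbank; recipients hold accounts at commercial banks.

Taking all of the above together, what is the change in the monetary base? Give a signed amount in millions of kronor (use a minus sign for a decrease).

Riksbank balance sheet:
  Assets:      Securities −1102M, Loans to banks +563M, Foreign assets +858M
  Liabilities: Bank reserves +1113M, Government deposits −794M
Monetary base = currency + reserves: 0 + (+1113M) = +1113 million.

+1113 million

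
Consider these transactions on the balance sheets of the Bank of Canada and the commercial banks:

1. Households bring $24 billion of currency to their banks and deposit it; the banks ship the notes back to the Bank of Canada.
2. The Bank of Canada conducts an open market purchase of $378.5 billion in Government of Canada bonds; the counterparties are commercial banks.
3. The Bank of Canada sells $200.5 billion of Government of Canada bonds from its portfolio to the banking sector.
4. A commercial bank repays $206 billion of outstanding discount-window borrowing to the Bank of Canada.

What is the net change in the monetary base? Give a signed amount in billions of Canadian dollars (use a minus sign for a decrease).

-$28 billion

Currency deposit $24 billion: just a shift between currency and reserves — both are base money → 0.
OMO purchase (from banks) $378.5 billion: Bank of Canada balance sheet expands → +$378.5B.
OMO sale (to banks) $200.5 billion: Bank of Canada balance sheet contracts → −$200.5B.
Discount-window repayment $206 billion: Bank of Canada balance sheet contracts → −$206B.
Net: 0 + 378.5 − 200.5 − 206 = -$28 billion.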